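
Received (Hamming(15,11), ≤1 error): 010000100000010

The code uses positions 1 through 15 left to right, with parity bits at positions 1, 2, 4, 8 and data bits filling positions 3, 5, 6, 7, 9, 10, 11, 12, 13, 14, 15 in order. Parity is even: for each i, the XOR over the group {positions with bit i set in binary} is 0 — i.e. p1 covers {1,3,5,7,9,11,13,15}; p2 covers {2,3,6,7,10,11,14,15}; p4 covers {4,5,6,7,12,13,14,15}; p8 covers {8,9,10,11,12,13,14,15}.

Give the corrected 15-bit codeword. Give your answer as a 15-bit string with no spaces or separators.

s1 (pos 1,3,5,7,9,11,13,15): 0⊕0⊕0⊕1⊕0⊕0⊕0⊕0 = 1
s2 (pos 2,3,6,7,10,11,14,15): 1⊕0⊕0⊕1⊕0⊕0⊕1⊕0 = 1
s4 (pos 4,5,6,7,12,13,14,15): 0⊕0⊕0⊕1⊕0⊕0⊕1⊕0 = 0
s8 (pos 8,9,10,11,12,13,14,15): 0⊕0⊕0⊕0⊕0⊕0⊕1⊕0 = 1
Syndrome s8…s1 = 1011 → error at position 11.
Flip position 11: 010000100000010 → 010000100010010

010000100010010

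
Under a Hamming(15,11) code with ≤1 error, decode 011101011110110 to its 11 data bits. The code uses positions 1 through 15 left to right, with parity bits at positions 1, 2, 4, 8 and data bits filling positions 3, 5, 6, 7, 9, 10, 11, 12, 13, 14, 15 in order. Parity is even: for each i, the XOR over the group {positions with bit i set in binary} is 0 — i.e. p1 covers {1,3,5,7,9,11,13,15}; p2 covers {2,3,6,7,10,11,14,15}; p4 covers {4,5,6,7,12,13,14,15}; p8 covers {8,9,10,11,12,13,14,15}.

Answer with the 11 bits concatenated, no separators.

10101110110

s1 (pos 1,3,5,7,9,11,13,15): 0⊕1⊕0⊕0⊕1⊕1⊕1⊕0 = 0
s2 (pos 2,3,6,7,10,11,14,15): 1⊕1⊕1⊕0⊕1⊕1⊕1⊕0 = 0
s4 (pos 4,5,6,7,12,13,14,15): 1⊕0⊕1⊕0⊕0⊕1⊕1⊕0 = 0
s8 (pos 8,9,10,11,12,13,14,15): 1⊕1⊕1⊕1⊕0⊕1⊕1⊕0 = 0
Syndrome s8…s1 = 0000 → no error.
Read data bits from positions 3,5,6,7,9,10,11,12,13,14,15: 10101110110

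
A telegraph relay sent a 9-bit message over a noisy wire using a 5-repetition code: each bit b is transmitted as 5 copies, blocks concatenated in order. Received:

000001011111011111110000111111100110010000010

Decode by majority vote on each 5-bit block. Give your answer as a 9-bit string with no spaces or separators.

011101100

Block 1 (00000): 0 ones → 0
Block 2 (10111): 4 ones → 1
Block 3 (11011): 4 ones → 1
Block 4 (11111): 5 ones → 1
Block 5 (00001): 1 one → 0
Block 6 (11111): 5 ones → 1
Block 7 (10011): 3 ones → 1
Block 8 (00100): 1 one → 0
Block 9 (00010): 1 one → 0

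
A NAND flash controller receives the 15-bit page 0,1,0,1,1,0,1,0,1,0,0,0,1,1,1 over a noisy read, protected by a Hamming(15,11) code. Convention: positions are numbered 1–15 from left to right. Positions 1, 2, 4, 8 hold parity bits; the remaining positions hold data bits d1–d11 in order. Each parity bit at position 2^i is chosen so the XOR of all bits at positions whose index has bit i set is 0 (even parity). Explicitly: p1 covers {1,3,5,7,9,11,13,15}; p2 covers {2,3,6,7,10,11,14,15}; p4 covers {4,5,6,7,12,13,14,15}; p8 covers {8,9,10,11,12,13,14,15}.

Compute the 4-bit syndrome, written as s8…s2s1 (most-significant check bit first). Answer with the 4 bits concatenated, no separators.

s1 (pos 1,3,5,7,9,11,13,15): 0⊕0⊕1⊕1⊕1⊕0⊕1⊕1 = 1
s2 (pos 2,3,6,7,10,11,14,15): 1⊕0⊕0⊕1⊕0⊕0⊕1⊕1 = 0
s4 (pos 4,5,6,7,12,13,14,15): 1⊕1⊕0⊕1⊕0⊕1⊕1⊕1 = 0
s8 (pos 8,9,10,11,12,13,14,15): 0⊕1⊕0⊕0⊕0⊕1⊕1⊕1 = 0
Syndrome s8…s1 = 0001 → error at position 1.

0001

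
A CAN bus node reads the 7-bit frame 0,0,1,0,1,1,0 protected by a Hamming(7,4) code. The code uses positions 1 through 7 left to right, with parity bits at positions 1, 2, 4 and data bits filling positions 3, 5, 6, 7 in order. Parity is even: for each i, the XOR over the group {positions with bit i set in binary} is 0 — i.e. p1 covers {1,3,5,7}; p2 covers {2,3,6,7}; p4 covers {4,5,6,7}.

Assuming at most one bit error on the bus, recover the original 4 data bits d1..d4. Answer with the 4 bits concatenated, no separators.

1110

s1 (pos 1,3,5,7): 0⊕1⊕1⊕0 = 0
s2 (pos 2,3,6,7): 0⊕1⊕1⊕0 = 0
s4 (pos 4,5,6,7): 0⊕1⊕1⊕0 = 0
Syndrome s4…s1 = 000 → no error.
Read data bits from positions 3,5,6,7: 1110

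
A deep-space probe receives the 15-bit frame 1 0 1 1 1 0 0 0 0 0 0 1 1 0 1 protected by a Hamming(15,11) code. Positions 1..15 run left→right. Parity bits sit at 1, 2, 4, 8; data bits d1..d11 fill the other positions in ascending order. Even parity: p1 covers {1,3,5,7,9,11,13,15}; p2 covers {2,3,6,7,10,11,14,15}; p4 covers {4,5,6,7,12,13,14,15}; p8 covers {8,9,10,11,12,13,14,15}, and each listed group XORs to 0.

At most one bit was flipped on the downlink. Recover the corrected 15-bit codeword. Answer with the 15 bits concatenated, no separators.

s1 (pos 1,3,5,7,9,11,13,15): 1⊕1⊕1⊕0⊕0⊕0⊕1⊕1 = 1
s2 (pos 2,3,6,7,10,11,14,15): 0⊕1⊕0⊕0⊕0⊕0⊕0⊕1 = 0
s4 (pos 4,5,6,7,12,13,14,15): 1⊕1⊕0⊕0⊕1⊕1⊕0⊕1 = 1
s8 (pos 8,9,10,11,12,13,14,15): 0⊕0⊕0⊕0⊕1⊕1⊕0⊕1 = 1
Syndrome s8…s1 = 1101 → error at position 13.
Flip position 13: 101110000001101 → 101110000001001

101110000001001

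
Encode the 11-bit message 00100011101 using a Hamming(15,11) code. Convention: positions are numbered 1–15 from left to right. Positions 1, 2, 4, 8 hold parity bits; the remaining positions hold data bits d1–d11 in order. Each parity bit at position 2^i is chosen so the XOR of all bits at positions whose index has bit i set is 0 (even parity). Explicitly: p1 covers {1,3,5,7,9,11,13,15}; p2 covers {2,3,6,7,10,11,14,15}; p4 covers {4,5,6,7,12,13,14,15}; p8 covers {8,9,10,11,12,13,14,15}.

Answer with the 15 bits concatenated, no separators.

Place data at non-parity positions: p1 p2 0 p4 0 1 0 p8 0 0 1 1 1 0 1
p1 (pos 1,3,5,7,9,11,13,15): XOR of data positions = 0⊕0⊕0⊕0⊕1⊕1⊕1 = 1
p2 (pos 2,3,6,7,10,11,14,15): XOR of data positions = 0⊕1⊕0⊕0⊕1⊕0⊕1 = 1
p4 (pos 4,5,6,7,12,13,14,15): XOR of data positions = 0⊕1⊕0⊕1⊕1⊕0⊕1 = 0
p8 (pos 8,9,10,11,12,13,14,15): XOR of data positions = 0⊕0⊕1⊕1⊕1⊕0⊕1 = 0
Codeword: 110001000011101

110001000011101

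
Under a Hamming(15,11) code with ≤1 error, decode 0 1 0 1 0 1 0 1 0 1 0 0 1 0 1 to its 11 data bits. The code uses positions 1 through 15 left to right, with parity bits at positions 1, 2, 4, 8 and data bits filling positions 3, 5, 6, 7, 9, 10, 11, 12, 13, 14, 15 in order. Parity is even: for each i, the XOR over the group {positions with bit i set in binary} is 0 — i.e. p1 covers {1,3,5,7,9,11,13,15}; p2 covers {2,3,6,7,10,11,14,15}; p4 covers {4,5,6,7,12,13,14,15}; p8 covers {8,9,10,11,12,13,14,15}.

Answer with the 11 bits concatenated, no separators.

00100100101

s1 (pos 1,3,5,7,9,11,13,15): 0⊕0⊕0⊕0⊕0⊕0⊕1⊕1 = 0
s2 (pos 2,3,6,7,10,11,14,15): 1⊕0⊕1⊕0⊕1⊕0⊕0⊕1 = 0
s4 (pos 4,5,6,7,12,13,14,15): 1⊕0⊕1⊕0⊕0⊕1⊕0⊕1 = 0
s8 (pos 8,9,10,11,12,13,14,15): 1⊕0⊕1⊕0⊕0⊕1⊕0⊕1 = 0
Syndrome s8…s1 = 0000 → no error.
Read data bits from positions 3,5,6,7,9,10,11,12,13,14,15: 00100100101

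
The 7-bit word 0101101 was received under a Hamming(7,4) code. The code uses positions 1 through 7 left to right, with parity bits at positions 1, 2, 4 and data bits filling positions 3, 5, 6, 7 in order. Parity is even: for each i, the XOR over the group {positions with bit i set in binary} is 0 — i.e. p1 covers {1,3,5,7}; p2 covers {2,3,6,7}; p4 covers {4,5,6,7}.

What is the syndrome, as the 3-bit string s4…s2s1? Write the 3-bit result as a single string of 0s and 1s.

100

s1 (pos 1,3,5,7): 0⊕0⊕1⊕1 = 0
s2 (pos 2,3,6,7): 1⊕0⊕0⊕1 = 0
s4 (pos 4,5,6,7): 1⊕1⊕0⊕1 = 1
Syndrome s4…s1 = 100 → error at position 4.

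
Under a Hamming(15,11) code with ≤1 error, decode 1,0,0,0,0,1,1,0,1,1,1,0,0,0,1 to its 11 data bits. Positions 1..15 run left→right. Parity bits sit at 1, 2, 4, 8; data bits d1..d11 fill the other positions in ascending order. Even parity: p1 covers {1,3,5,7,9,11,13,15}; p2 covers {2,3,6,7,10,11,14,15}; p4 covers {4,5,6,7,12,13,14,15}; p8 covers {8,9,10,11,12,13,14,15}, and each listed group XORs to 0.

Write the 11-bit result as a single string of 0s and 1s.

s1 (pos 1,3,5,7,9,11,13,15): 1⊕0⊕0⊕1⊕1⊕1⊕0⊕1 = 1
s2 (pos 2,3,6,7,10,11,14,15): 0⊕0⊕1⊕1⊕1⊕1⊕0⊕1 = 1
s4 (pos 4,5,6,7,12,13,14,15): 0⊕0⊕1⊕1⊕0⊕0⊕0⊕1 = 1
s8 (pos 8,9,10,11,12,13,14,15): 0⊕1⊕1⊕1⊕0⊕0⊕0⊕1 = 0
Syndrome s8…s1 = 0111 → error at position 7.
Flip position 7: 100001101110001 → 100001001110001
Read data bits from positions 3,5,6,7,9,10,11,12,13,14,15: 00101110001

00101110001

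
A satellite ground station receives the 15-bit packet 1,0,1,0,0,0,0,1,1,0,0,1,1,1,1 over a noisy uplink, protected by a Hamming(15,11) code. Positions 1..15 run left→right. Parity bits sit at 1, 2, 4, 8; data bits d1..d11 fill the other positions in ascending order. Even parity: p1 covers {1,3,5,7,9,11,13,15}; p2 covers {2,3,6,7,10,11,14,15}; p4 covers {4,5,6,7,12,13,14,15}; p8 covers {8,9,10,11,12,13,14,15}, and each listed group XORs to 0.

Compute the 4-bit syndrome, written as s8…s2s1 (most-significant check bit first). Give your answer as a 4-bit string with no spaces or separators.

s1 (pos 1,3,5,7,9,11,13,15): 1⊕1⊕0⊕0⊕1⊕0⊕1⊕1 = 1
s2 (pos 2,3,6,7,10,11,14,15): 0⊕1⊕0⊕0⊕0⊕0⊕1⊕1 = 1
s4 (pos 4,5,6,7,12,13,14,15): 0⊕0⊕0⊕0⊕1⊕1⊕1⊕1 = 0
s8 (pos 8,9,10,11,12,13,14,15): 1⊕1⊕0⊕0⊕1⊕1⊕1⊕1 = 0
Syndrome s8…s1 = 0011 → error at position 3.

0011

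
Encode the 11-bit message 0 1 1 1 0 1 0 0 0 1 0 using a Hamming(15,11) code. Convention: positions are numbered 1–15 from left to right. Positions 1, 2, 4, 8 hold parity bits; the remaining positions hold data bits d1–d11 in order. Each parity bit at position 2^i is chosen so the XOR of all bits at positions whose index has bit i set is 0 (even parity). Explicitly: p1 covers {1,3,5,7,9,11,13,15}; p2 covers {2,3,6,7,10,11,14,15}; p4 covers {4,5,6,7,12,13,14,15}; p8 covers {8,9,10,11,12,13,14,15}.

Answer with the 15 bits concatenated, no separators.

000011100100010

Place data at non-parity positions: p1 p2 0 p4 1 1 1 p8 0 1 0 0 0 1 0
p1 (pos 1,3,5,7,9,11,13,15): XOR of data positions = 0⊕1⊕1⊕0⊕0⊕0⊕0 = 0
p2 (pos 2,3,6,7,10,11,14,15): XOR of data positions = 0⊕1⊕1⊕1⊕0⊕1⊕0 = 0
p4 (pos 4,5,6,7,12,13,14,15): XOR of data positions = 1⊕1⊕1⊕0⊕0⊕1⊕0 = 0
p8 (pos 8,9,10,11,12,13,14,15): XOR of data positions = 0⊕1⊕0⊕0⊕0⊕1⊕0 = 0
Codeword: 000011100100010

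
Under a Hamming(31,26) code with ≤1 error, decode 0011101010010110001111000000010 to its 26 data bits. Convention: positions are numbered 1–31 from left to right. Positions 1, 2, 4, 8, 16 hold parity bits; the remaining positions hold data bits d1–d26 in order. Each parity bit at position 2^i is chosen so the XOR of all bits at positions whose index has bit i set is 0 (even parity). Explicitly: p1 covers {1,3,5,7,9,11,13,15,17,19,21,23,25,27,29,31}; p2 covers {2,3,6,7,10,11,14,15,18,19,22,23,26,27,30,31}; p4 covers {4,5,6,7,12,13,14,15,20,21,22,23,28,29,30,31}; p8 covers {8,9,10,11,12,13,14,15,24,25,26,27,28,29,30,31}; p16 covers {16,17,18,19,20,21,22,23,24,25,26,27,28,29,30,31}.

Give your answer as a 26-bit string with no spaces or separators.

s1 (pos 1,3,5,7,9,11,13,15,17,19,21,23,25,27,29,31): 0⊕1⊕1⊕1⊕1⊕0⊕0⊕1⊕0⊕1⊕1⊕0⊕0⊕0⊕0⊕0 = 1
s2 (pos 2,3,6,7,10,11,14,15,18,19,22,23,26,27,30,31): 0⊕1⊕0⊕1⊕0⊕0⊕1⊕1⊕0⊕1⊕1⊕0⊕0⊕0⊕1⊕0 = 1
s4 (pos 4,5,6,7,12,13,14,15,20,21,22,23,28,29,30,31): 1⊕1⊕0⊕1⊕1⊕0⊕1⊕1⊕1⊕1⊕1⊕0⊕0⊕0⊕1⊕0 = 0
s8 (pos 8,9,10,11,12,13,14,15,24,25,26,27,28,29,30,31): 0⊕1⊕0⊕0⊕1⊕0⊕1⊕1⊕0⊕0⊕0⊕0⊕0⊕0⊕1⊕0 = 1
s16 (pos 16,17,18,19,20,21,22,23,24,25,26,27,28,29,30,31): 0⊕0⊕0⊕1⊕1⊕1⊕1⊕0⊕0⊕0⊕0⊕0⊕0⊕0⊕1⊕0 = 1
Syndrome s16…s1 = 11011 → error at position 27.
Flip position 27: 0011101010010110001111000000010 → 0011101010010110001111000010010
Read data bits from positions 3,5,6,7,9,10,11,12,13,14,15,17,18,19,20,21,22,23,24,25,26,27,28,29,30,31: 11011001011001111000010010

11011001011001111000010010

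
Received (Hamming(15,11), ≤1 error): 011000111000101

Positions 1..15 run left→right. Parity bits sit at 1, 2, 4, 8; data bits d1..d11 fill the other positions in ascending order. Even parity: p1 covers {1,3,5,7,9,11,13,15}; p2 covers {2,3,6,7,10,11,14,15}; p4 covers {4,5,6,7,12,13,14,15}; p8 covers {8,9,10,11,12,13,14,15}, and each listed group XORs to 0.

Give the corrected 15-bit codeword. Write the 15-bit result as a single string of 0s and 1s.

s1 (pos 1,3,5,7,9,11,13,15): 0⊕1⊕0⊕1⊕1⊕0⊕1⊕1 = 1
s2 (pos 2,3,6,7,10,11,14,15): 1⊕1⊕0⊕1⊕0⊕0⊕0⊕1 = 0
s4 (pos 4,5,6,7,12,13,14,15): 0⊕0⊕0⊕1⊕0⊕1⊕0⊕1 = 1
s8 (pos 8,9,10,11,12,13,14,15): 1⊕1⊕0⊕0⊕0⊕1⊕0⊕1 = 0
Syndrome s8…s1 = 0101 → error at position 5.
Flip position 5: 011000111000101 → 011010111000101

011010111000101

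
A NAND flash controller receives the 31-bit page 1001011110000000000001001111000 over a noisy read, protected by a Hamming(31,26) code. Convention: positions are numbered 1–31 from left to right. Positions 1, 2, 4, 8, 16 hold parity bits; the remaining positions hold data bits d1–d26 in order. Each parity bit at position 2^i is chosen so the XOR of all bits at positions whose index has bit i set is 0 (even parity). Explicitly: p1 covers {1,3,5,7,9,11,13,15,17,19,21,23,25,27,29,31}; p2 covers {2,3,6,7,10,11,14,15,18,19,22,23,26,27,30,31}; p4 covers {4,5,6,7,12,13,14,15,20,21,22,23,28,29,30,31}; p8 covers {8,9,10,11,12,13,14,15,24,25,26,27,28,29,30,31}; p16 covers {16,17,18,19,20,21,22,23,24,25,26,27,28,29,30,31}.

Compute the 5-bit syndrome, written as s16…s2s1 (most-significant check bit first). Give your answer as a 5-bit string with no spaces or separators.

s1 (pos 1,3,5,7,9,11,13,15,17,19,21,23,25,27,29,31): 1⊕0⊕0⊕1⊕1⊕0⊕0⊕0⊕0⊕0⊕0⊕0⊕1⊕1⊕0⊕0 = 1
s2 (pos 2,3,6,7,10,11,14,15,18,19,22,23,26,27,30,31): 0⊕0⊕1⊕1⊕0⊕0⊕0⊕0⊕0⊕0⊕1⊕0⊕1⊕1⊕0⊕0 = 1
s4 (pos 4,5,6,7,12,13,14,15,20,21,22,23,28,29,30,31): 1⊕0⊕1⊕1⊕0⊕0⊕0⊕0⊕0⊕0⊕1⊕0⊕1⊕0⊕0⊕0 = 1
s8 (pos 8,9,10,11,12,13,14,15,24,25,26,27,28,29,30,31): 1⊕1⊕0⊕0⊕0⊕0⊕0⊕0⊕0⊕1⊕1⊕1⊕1⊕0⊕0⊕0 = 0
s16 (pos 16,17,18,19,20,21,22,23,24,25,26,27,28,29,30,31): 0⊕0⊕0⊕0⊕0⊕0⊕1⊕0⊕0⊕1⊕1⊕1⊕1⊕0⊕0⊕0 = 1
Syndrome s16…s1 = 10111 → error at position 23.

10111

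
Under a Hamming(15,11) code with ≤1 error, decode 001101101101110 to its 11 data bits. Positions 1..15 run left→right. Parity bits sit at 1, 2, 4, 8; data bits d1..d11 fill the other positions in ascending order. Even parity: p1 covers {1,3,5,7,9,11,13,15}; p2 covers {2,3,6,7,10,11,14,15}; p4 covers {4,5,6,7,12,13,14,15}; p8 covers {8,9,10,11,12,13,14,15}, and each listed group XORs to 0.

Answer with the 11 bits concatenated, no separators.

s1 (pos 1,3,5,7,9,11,13,15): 0⊕1⊕0⊕1⊕1⊕0⊕1⊕0 = 0
s2 (pos 2,3,6,7,10,11,14,15): 0⊕1⊕1⊕1⊕1⊕0⊕1⊕0 = 1
s4 (pos 4,5,6,7,12,13,14,15): 1⊕0⊕1⊕1⊕1⊕1⊕1⊕0 = 0
s8 (pos 8,9,10,11,12,13,14,15): 0⊕1⊕1⊕0⊕1⊕1⊕1⊕0 = 1
Syndrome s8…s1 = 1010 → error at position 10.
Flip position 10: 001101101101110 → 001101101001110
Read data bits from positions 3,5,6,7,9,10,11,12,13,14,15: 10111001110

10111001110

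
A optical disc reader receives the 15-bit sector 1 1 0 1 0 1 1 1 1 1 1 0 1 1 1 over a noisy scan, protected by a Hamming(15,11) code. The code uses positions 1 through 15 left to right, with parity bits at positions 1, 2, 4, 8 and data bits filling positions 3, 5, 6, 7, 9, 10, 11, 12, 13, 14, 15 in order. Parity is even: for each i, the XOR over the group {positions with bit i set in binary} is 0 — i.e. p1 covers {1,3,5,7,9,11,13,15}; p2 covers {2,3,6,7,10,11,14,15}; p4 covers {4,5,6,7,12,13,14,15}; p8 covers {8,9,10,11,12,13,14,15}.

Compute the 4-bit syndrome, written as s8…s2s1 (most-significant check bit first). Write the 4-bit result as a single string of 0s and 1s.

1010

s1 (pos 1,3,5,7,9,11,13,15): 1⊕0⊕0⊕1⊕1⊕1⊕1⊕1 = 0
s2 (pos 2,3,6,7,10,11,14,15): 1⊕0⊕1⊕1⊕1⊕1⊕1⊕1 = 1
s4 (pos 4,5,6,7,12,13,14,15): 1⊕0⊕1⊕1⊕0⊕1⊕1⊕1 = 0
s8 (pos 8,9,10,11,12,13,14,15): 1⊕1⊕1⊕1⊕0⊕1⊕1⊕1 = 1
Syndrome s8…s1 = 1010 → error at position 10.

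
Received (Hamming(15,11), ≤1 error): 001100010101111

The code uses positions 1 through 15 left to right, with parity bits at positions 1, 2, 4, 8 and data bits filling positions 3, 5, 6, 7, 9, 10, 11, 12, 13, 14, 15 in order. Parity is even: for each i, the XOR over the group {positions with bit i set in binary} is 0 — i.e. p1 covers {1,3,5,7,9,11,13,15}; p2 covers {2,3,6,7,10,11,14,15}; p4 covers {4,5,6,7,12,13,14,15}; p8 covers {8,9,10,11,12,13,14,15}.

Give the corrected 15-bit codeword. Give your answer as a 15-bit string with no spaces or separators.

001110010101111

s1 (pos 1,3,5,7,9,11,13,15): 0⊕1⊕0⊕0⊕0⊕0⊕1⊕1 = 1
s2 (pos 2,3,6,7,10,11,14,15): 0⊕1⊕0⊕0⊕1⊕0⊕1⊕1 = 0
s4 (pos 4,5,6,7,12,13,14,15): 1⊕0⊕0⊕0⊕1⊕1⊕1⊕1 = 1
s8 (pos 8,9,10,11,12,13,14,15): 1⊕0⊕1⊕0⊕1⊕1⊕1⊕1 = 0
Syndrome s8…s1 = 0101 → error at position 5.
Flip position 5: 001100010101111 → 001110010101111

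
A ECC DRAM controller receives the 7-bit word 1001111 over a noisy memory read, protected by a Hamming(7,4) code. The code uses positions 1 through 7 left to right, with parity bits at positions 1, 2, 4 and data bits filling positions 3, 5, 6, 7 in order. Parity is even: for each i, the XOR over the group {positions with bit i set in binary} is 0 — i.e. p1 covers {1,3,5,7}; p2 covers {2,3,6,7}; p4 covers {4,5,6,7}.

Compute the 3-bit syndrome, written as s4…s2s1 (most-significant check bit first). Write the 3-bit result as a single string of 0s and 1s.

s1 (pos 1,3,5,7): 1⊕0⊕1⊕1 = 1
s2 (pos 2,3,6,7): 0⊕0⊕1⊕1 = 0
s4 (pos 4,5,6,7): 1⊕1⊕1⊕1 = 0
Syndrome s4…s1 = 001 → error at position 1.

001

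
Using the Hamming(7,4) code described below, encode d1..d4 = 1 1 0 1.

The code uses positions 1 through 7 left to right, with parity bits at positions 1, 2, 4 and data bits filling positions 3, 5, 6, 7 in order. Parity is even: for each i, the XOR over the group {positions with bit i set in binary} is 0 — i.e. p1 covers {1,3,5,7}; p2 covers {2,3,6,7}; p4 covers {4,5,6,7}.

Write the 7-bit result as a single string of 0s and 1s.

Place data at non-parity positions: p1 p2 1 p4 1 0 1
p1 (pos 1,3,5,7): XOR of data positions = 1⊕1⊕1 = 1
p2 (pos 2,3,6,7): XOR of data positions = 1⊕0⊕1 = 0
p4 (pos 4,5,6,7): XOR of data positions = 1⊕0⊕1 = 0
Codeword: 1010101

1010101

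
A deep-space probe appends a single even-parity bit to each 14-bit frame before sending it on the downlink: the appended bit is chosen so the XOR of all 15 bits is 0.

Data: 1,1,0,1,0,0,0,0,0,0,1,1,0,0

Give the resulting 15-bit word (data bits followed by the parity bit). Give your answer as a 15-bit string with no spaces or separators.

XOR of the 14 data bits: 1⊕1⊕0⊕1⊕0⊕0⊕0⊕0⊕0⊕0⊕1⊕1⊕0⊕0 = 1
Parity bit = 1 (so all 15 bits XOR to 0).

110100000011001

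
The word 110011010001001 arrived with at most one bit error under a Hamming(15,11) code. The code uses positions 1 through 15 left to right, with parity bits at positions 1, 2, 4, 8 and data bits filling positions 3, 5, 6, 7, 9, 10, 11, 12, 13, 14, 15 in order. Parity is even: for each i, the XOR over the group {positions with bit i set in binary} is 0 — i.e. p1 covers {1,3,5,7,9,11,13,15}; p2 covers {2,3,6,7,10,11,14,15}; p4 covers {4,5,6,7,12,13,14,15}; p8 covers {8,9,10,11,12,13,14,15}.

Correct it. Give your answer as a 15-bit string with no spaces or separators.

110011010011001

s1 (pos 1,3,5,7,9,11,13,15): 1⊕0⊕1⊕0⊕0⊕0⊕0⊕1 = 1
s2 (pos 2,3,6,7,10,11,14,15): 1⊕0⊕1⊕0⊕0⊕0⊕0⊕1 = 1
s4 (pos 4,5,6,7,12,13,14,15): 0⊕1⊕1⊕0⊕1⊕0⊕0⊕1 = 0
s8 (pos 8,9,10,11,12,13,14,15): 1⊕0⊕0⊕0⊕1⊕0⊕0⊕1 = 1
Syndrome s8…s1 = 1011 → error at position 11.
Flip position 11: 110011010001001 → 110011010011001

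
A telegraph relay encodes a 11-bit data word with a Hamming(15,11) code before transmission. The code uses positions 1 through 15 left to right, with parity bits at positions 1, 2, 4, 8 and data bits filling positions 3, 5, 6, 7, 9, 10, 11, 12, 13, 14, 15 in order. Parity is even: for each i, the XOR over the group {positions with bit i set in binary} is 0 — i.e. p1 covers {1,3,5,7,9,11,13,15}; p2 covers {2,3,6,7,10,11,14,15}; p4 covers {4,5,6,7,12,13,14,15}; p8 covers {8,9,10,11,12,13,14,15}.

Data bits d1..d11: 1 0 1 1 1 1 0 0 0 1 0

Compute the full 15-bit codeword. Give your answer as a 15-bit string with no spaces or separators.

111101111100010

Place data at non-parity positions: p1 p2 1 p4 0 1 1 p8 1 1 0 0 0 1 0
p1 (pos 1,3,5,7,9,11,13,15): XOR of data positions = 1⊕0⊕1⊕1⊕0⊕0⊕0 = 1
p2 (pos 2,3,6,7,10,11,14,15): XOR of data positions = 1⊕1⊕1⊕1⊕0⊕1⊕0 = 1
p4 (pos 4,5,6,7,12,13,14,15): XOR of data positions = 0⊕1⊕1⊕0⊕0⊕1⊕0 = 1
p8 (pos 8,9,10,11,12,13,14,15): XOR of data positions = 1⊕1⊕0⊕0⊕0⊕1⊕0 = 1
Codeword: 111101111100010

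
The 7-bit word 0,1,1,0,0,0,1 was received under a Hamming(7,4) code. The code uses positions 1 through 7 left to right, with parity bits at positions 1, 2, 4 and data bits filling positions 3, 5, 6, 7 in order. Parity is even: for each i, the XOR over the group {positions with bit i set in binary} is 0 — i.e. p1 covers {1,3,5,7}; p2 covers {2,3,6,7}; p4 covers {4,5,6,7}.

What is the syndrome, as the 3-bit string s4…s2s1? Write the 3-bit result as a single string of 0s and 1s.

110

s1 (pos 1,3,5,7): 0⊕1⊕0⊕1 = 0
s2 (pos 2,3,6,7): 1⊕1⊕0⊕1 = 1
s4 (pos 4,5,6,7): 0⊕0⊕0⊕1 = 1
Syndrome s4…s1 = 110 → error at position 6.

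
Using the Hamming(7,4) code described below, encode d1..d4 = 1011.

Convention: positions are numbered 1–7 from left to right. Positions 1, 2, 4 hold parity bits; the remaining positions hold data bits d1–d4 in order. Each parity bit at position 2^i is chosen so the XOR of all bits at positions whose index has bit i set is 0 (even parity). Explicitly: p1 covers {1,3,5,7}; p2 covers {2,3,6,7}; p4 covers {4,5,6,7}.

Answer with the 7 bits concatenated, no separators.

Place data at non-parity positions: p1 p2 1 p4 0 1 1
p1 (pos 1,3,5,7): XOR of data positions = 1⊕0⊕1 = 0
p2 (pos 2,3,6,7): XOR of data positions = 1⊕1⊕1 = 1
p4 (pos 4,5,6,7): XOR of data positions = 0⊕1⊕1 = 0
Codeword: 0110011

0110011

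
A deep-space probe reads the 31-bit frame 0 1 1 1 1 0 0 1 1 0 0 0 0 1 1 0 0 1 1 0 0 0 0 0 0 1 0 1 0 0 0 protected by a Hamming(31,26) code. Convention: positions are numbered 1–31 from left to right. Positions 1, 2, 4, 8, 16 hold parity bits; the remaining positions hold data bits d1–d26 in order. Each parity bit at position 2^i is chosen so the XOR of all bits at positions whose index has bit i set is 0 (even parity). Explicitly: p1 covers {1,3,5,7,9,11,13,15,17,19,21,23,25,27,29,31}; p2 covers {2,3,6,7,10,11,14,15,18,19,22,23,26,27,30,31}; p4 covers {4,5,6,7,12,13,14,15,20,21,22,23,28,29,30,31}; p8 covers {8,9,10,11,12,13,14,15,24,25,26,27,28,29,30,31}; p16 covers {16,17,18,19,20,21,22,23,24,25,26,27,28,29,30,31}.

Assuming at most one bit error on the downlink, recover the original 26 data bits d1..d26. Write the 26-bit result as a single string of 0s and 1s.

s1 (pos 1,3,5,7,9,11,13,15,17,19,21,23,25,27,29,31): 0⊕1⊕1⊕0⊕1⊕0⊕0⊕1⊕0⊕1⊕0⊕0⊕0⊕0⊕0⊕0 = 1
s2 (pos 2,3,6,7,10,11,14,15,18,19,22,23,26,27,30,31): 1⊕1⊕0⊕0⊕0⊕0⊕1⊕1⊕1⊕1⊕0⊕0⊕1⊕0⊕0⊕0 = 1
s4 (pos 4,5,6,7,12,13,14,15,20,21,22,23,28,29,30,31): 1⊕1⊕0⊕0⊕0⊕0⊕1⊕1⊕0⊕0⊕0⊕0⊕1⊕0⊕0⊕0 = 1
s8 (pos 8,9,10,11,12,13,14,15,24,25,26,27,28,29,30,31): 1⊕1⊕0⊕0⊕0⊕0⊕1⊕1⊕0⊕0⊕1⊕0⊕1⊕0⊕0⊕0 = 0
s16 (pos 16,17,18,19,20,21,22,23,24,25,26,27,28,29,30,31): 0⊕0⊕1⊕1⊕0⊕0⊕0⊕0⊕0⊕0⊕1⊕0⊕1⊕0⊕0⊕0 = 0
Syndrome s16…s1 = 00111 → error at position 7.
Flip position 7: 0111100110000110011000000101000 → 0111101110000110011000000101000
Read data bits from positions 3,5,6,7,9,10,11,12,13,14,15,17,18,19,20,21,22,23,24,25,26,27,28,29,30,31: 11011000011011000000101000

11011000011011000000101000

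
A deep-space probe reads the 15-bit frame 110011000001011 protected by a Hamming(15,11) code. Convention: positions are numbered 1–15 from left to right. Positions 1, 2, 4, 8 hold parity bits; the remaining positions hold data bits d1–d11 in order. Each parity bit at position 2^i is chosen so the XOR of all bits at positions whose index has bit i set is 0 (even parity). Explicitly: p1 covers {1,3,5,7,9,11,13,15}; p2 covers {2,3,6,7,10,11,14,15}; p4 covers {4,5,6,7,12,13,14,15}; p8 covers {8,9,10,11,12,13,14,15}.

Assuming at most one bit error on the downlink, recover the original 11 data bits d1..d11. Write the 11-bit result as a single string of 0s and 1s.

01100001111

s1 (pos 1,3,5,7,9,11,13,15): 1⊕0⊕1⊕0⊕0⊕0⊕0⊕1 = 1
s2 (pos 2,3,6,7,10,11,14,15): 1⊕0⊕1⊕0⊕0⊕0⊕1⊕1 = 0
s4 (pos 4,5,6,7,12,13,14,15): 0⊕1⊕1⊕0⊕1⊕0⊕1⊕1 = 1
s8 (pos 8,9,10,11,12,13,14,15): 0⊕0⊕0⊕0⊕1⊕0⊕1⊕1 = 1
Syndrome s8…s1 = 1101 → error at position 13.
Flip position 13: 110011000001011 → 110011000001111
Read data bits from positions 3,5,6,7,9,10,11,12,13,14,15: 01100001111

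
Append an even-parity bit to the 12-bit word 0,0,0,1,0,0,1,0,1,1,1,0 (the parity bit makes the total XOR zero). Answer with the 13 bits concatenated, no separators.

0001001011101

XOR of the 12 data bits: 0⊕0⊕0⊕1⊕0⊕0⊕1⊕0⊕1⊕1⊕1⊕0 = 1
Parity bit = 1 (so all 13 bits XOR to 0).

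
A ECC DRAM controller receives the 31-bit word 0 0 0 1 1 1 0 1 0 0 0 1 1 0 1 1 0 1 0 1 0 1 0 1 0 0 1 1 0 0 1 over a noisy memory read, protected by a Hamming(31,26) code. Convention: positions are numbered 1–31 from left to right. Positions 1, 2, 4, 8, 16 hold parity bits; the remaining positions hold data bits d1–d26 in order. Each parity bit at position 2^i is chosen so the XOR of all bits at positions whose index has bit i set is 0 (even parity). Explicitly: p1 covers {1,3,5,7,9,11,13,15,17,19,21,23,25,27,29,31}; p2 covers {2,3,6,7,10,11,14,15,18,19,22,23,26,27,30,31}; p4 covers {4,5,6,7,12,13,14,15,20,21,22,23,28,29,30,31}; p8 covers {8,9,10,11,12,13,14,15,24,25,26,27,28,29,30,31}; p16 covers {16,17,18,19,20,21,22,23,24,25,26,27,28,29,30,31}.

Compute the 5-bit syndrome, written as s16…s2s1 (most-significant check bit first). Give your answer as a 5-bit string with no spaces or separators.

s1 (pos 1,3,5,7,9,11,13,15,17,19,21,23,25,27,29,31): 0⊕0⊕1⊕0⊕0⊕0⊕1⊕1⊕0⊕0⊕0⊕0⊕0⊕1⊕0⊕1 = 1
s2 (pos 2,3,6,7,10,11,14,15,18,19,22,23,26,27,30,31): 0⊕0⊕1⊕0⊕0⊕0⊕0⊕1⊕1⊕0⊕1⊕0⊕0⊕1⊕0⊕1 = 0
s4 (pos 4,5,6,7,12,13,14,15,20,21,22,23,28,29,30,31): 1⊕1⊕1⊕0⊕1⊕1⊕0⊕1⊕1⊕0⊕1⊕0⊕1⊕0⊕0⊕1 = 0
s8 (pos 8,9,10,11,12,13,14,15,24,25,26,27,28,29,30,31): 1⊕0⊕0⊕0⊕1⊕1⊕0⊕1⊕1⊕0⊕0⊕1⊕1⊕0⊕0⊕1 = 0
s16 (pos 16,17,18,19,20,21,22,23,24,25,26,27,28,29,30,31): 1⊕0⊕1⊕0⊕1⊕0⊕1⊕0⊕1⊕0⊕0⊕1⊕1⊕0⊕0⊕1 = 0
Syndrome s16…s1 = 00001 → error at position 1.

00001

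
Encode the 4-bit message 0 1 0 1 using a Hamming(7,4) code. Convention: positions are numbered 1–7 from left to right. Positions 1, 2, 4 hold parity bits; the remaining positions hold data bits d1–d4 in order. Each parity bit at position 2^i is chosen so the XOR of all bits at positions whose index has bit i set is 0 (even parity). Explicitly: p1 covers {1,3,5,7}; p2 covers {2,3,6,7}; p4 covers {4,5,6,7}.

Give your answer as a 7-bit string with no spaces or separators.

Place data at non-parity positions: p1 p2 0 p4 1 0 1
p1 (pos 1,3,5,7): XOR of data positions = 0⊕1⊕1 = 0
p2 (pos 2,3,6,7): XOR of data positions = 0⊕0⊕1 = 1
p4 (pos 4,5,6,7): XOR of data positions = 1⊕0⊕1 = 0
Codeword: 0100101

0100101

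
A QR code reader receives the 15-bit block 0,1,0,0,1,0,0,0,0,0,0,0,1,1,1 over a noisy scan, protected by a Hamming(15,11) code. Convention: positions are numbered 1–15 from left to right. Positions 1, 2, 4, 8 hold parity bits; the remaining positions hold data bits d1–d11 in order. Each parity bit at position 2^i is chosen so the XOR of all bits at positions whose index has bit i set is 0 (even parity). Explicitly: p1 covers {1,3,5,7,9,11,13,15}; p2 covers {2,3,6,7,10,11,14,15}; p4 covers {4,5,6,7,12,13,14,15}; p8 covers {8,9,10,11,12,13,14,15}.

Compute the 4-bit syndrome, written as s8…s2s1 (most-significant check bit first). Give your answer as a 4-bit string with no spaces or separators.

1011

s1 (pos 1,3,5,7,9,11,13,15): 0⊕0⊕1⊕0⊕0⊕0⊕1⊕1 = 1
s2 (pos 2,3,6,7,10,11,14,15): 1⊕0⊕0⊕0⊕0⊕0⊕1⊕1 = 1
s4 (pos 4,5,6,7,12,13,14,15): 0⊕1⊕0⊕0⊕0⊕1⊕1⊕1 = 0
s8 (pos 8,9,10,11,12,13,14,15): 0⊕0⊕0⊕0⊕0⊕1⊕1⊕1 = 1
Syndrome s8…s1 = 1011 → error at position 11.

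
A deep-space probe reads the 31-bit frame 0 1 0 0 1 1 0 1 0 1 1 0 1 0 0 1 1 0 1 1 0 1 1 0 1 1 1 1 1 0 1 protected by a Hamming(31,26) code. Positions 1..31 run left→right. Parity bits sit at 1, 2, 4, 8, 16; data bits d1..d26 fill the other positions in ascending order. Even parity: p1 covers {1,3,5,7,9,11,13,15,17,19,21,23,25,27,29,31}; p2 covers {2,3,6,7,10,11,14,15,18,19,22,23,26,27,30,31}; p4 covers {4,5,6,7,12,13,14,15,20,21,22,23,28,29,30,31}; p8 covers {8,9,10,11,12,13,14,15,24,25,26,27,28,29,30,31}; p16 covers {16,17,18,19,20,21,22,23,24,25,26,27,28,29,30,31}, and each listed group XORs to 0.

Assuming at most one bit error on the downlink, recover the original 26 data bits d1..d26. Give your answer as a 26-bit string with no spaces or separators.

s1 (pos 1,3,5,7,9,11,13,15,17,19,21,23,25,27,29,31): 0⊕0⊕1⊕0⊕0⊕1⊕1⊕0⊕1⊕1⊕0⊕1⊕1⊕1⊕1⊕1 = 0
s2 (pos 2,3,6,7,10,11,14,15,18,19,22,23,26,27,30,31): 1⊕0⊕1⊕0⊕1⊕1⊕0⊕0⊕0⊕1⊕1⊕1⊕1⊕1⊕0⊕1 = 0
s4 (pos 4,5,6,7,12,13,14,15,20,21,22,23,28,29,30,31): 0⊕1⊕1⊕0⊕0⊕1⊕0⊕0⊕1⊕0⊕1⊕1⊕1⊕1⊕0⊕1 = 1
s8 (pos 8,9,10,11,12,13,14,15,24,25,26,27,28,29,30,31): 1⊕0⊕1⊕1⊕0⊕1⊕0⊕0⊕0⊕1⊕1⊕1⊕1⊕1⊕0⊕1 = 0
s16 (pos 16,17,18,19,20,21,22,23,24,25,26,27,28,29,30,31): 1⊕1⊕0⊕1⊕1⊕0⊕1⊕1⊕0⊕1⊕1⊕1⊕1⊕1⊕0⊕1 = 0
Syndrome s16…s1 = 00100 → error at position 4.
Flip position 4: 0100110101101001101101101111101 → 0101110101101001101101101111101
Read data bits from positions 3,5,6,7,9,10,11,12,13,14,15,17,18,19,20,21,22,23,24,25,26,27,28,29,30,31: 01100110100101101101111101

01100110100101101101111101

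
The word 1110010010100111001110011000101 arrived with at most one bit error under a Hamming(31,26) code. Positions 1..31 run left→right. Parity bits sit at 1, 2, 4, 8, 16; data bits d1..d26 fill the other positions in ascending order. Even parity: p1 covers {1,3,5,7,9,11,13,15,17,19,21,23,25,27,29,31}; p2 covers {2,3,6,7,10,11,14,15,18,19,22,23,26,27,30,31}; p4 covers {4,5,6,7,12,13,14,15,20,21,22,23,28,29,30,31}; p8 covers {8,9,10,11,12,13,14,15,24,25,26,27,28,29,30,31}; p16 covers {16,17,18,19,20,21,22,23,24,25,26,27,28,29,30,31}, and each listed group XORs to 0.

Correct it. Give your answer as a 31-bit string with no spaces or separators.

1111010010100111001110011000101

s1 (pos 1,3,5,7,9,11,13,15,17,19,21,23,25,27,29,31): 1⊕1⊕0⊕0⊕1⊕1⊕0⊕1⊕0⊕1⊕1⊕0⊕1⊕0⊕1⊕1 = 0
s2 (pos 2,3,6,7,10,11,14,15,18,19,22,23,26,27,30,31): 1⊕1⊕1⊕0⊕0⊕1⊕1⊕1⊕0⊕1⊕0⊕0⊕0⊕0⊕0⊕1 = 0
s4 (pos 4,5,6,7,12,13,14,15,20,21,22,23,28,29,30,31): 0⊕0⊕1⊕0⊕0⊕0⊕1⊕1⊕1⊕1⊕0⊕0⊕0⊕1⊕0⊕1 = 1
s8 (pos 8,9,10,11,12,13,14,15,24,25,26,27,28,29,30,31): 0⊕1⊕0⊕1⊕0⊕0⊕1⊕1⊕1⊕1⊕0⊕0⊕0⊕1⊕0⊕1 = 0
s16 (pos 16,17,18,19,20,21,22,23,24,25,26,27,28,29,30,31): 1⊕0⊕0⊕1⊕1⊕1⊕0⊕0⊕1⊕1⊕0⊕0⊕0⊕1⊕0⊕1 = 0
Syndrome s16…s1 = 00100 → error at position 4.
Flip position 4: 1110010010100111001110011000101 → 1111010010100111001110011000101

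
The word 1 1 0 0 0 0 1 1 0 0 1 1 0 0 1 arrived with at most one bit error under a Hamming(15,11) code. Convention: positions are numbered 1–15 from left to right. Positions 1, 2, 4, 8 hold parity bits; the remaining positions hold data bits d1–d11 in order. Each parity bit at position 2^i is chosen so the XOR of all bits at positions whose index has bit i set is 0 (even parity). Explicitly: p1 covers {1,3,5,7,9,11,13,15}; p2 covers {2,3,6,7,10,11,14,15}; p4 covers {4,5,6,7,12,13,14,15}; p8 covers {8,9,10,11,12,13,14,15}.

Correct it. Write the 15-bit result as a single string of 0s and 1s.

110100110011001

s1 (pos 1,3,5,7,9,11,13,15): 1⊕0⊕0⊕1⊕0⊕1⊕0⊕1 = 0
s2 (pos 2,3,6,7,10,11,14,15): 1⊕0⊕0⊕1⊕0⊕1⊕0⊕1 = 0
s4 (pos 4,5,6,7,12,13,14,15): 0⊕0⊕0⊕1⊕1⊕0⊕0⊕1 = 1
s8 (pos 8,9,10,11,12,13,14,15): 1⊕0⊕0⊕1⊕1⊕0⊕0⊕1 = 0
Syndrome s8…s1 = 0100 → error at position 4.
Flip position 4: 110000110011001 → 110100110011001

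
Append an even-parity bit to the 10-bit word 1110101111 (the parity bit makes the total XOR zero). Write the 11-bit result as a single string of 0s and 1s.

11101011110

XOR of the 10 data bits: 1⊕1⊕1⊕0⊕1⊕0⊕1⊕1⊕1⊕1 = 0
Parity bit = 0 (so all 11 bits XOR to 0).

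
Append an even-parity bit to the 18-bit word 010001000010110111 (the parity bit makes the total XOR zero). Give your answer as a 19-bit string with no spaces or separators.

XOR of the 18 data bits: 0⊕1⊕0⊕0⊕0⊕1⊕0⊕0⊕0⊕0⊕1⊕0⊕1⊕1⊕0⊕1⊕1⊕1 = 0
Parity bit = 0 (so all 19 bits XOR to 0).

0100010000101101110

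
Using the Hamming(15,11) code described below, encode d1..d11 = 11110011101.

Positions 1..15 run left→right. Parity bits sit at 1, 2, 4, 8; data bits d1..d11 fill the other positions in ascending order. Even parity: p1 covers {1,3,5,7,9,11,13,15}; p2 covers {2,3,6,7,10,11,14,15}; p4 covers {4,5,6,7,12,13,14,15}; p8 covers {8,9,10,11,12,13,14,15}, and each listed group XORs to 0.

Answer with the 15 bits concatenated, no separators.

011011100011101

Place data at non-parity positions: p1 p2 1 p4 1 1 1 p8 0 0 1 1 1 0 1
p1 (pos 1,3,5,7,9,11,13,15): XOR of data positions = 1⊕1⊕1⊕0⊕1⊕1⊕1 = 0
p2 (pos 2,3,6,7,10,11,14,15): XOR of data positions = 1⊕1⊕1⊕0⊕1⊕0⊕1 = 1
p4 (pos 4,5,6,7,12,13,14,15): XOR of data positions = 1⊕1⊕1⊕1⊕1⊕0⊕1 = 0
p8 (pos 8,9,10,11,12,13,14,15): XOR of data positions = 0⊕0⊕1⊕1⊕1⊕0⊕1 = 0
Codeword: 011011100011101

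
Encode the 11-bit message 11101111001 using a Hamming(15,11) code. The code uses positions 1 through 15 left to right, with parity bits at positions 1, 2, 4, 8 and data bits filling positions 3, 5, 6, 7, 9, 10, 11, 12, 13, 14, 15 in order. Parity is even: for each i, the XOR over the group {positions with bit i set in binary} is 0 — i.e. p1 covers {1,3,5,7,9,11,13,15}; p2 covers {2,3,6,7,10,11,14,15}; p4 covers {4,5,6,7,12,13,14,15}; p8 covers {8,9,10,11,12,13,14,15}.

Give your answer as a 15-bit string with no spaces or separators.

Place data at non-parity positions: p1 p2 1 p4 1 1 0 p8 1 1 1 1 0 0 1
p1 (pos 1,3,5,7,9,11,13,15): XOR of data positions = 1⊕1⊕0⊕1⊕1⊕0⊕1 = 1
p2 (pos 2,3,6,7,10,11,14,15): XOR of data positions = 1⊕1⊕0⊕1⊕1⊕0⊕1 = 1
p4 (pos 4,5,6,7,12,13,14,15): XOR of data positions = 1⊕1⊕0⊕1⊕0⊕0⊕1 = 0
p8 (pos 8,9,10,11,12,13,14,15): XOR of data positions = 1⊕1⊕1⊕1⊕0⊕0⊕1 = 1
Codeword: 111011011111001

111011011111001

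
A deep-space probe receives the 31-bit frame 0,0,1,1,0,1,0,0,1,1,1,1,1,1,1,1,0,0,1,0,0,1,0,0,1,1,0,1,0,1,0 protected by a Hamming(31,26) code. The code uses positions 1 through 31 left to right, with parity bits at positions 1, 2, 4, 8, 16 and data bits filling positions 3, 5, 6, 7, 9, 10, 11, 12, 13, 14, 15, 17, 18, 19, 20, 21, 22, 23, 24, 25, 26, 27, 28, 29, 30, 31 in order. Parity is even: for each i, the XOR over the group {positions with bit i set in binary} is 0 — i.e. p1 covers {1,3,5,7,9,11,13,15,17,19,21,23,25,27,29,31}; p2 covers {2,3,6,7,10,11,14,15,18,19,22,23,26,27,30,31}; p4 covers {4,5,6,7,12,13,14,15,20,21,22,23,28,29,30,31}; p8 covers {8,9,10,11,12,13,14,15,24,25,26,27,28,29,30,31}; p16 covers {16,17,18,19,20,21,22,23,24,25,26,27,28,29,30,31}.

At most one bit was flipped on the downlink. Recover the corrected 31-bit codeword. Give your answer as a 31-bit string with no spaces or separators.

0011010011111111001001001101110

s1 (pos 1,3,5,7,9,11,13,15,17,19,21,23,25,27,29,31): 0⊕1⊕0⊕0⊕1⊕1⊕1⊕1⊕0⊕1⊕0⊕0⊕1⊕0⊕0⊕0 = 1
s2 (pos 2,3,6,7,10,11,14,15,18,19,22,23,26,27,30,31): 0⊕1⊕1⊕0⊕1⊕1⊕1⊕1⊕0⊕1⊕1⊕0⊕1⊕0⊕1⊕0 = 0
s4 (pos 4,5,6,7,12,13,14,15,20,21,22,23,28,29,30,31): 1⊕0⊕1⊕0⊕1⊕1⊕1⊕1⊕0⊕0⊕1⊕0⊕1⊕0⊕1⊕0 = 1
s8 (pos 8,9,10,11,12,13,14,15,24,25,26,27,28,29,30,31): 0⊕1⊕1⊕1⊕1⊕1⊕1⊕1⊕0⊕1⊕1⊕0⊕1⊕0⊕1⊕0 = 1
s16 (pos 16,17,18,19,20,21,22,23,24,25,26,27,28,29,30,31): 1⊕0⊕0⊕1⊕0⊕0⊕1⊕0⊕0⊕1⊕1⊕0⊕1⊕0⊕1⊕0 = 1
Syndrome s16…s1 = 11101 → error at position 29.
Flip position 29: 0011010011111111001001001101010 → 0011010011111111001001001101110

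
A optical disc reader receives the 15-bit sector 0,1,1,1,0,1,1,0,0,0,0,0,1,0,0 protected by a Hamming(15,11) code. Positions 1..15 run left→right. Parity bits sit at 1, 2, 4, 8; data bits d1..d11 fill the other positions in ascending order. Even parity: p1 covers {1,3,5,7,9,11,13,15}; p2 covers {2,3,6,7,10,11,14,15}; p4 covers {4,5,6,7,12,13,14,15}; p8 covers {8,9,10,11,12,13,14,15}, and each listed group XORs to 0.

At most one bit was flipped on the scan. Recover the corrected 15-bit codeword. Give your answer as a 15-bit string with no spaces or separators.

011101101000100

s1 (pos 1,3,5,7,9,11,13,15): 0⊕1⊕0⊕1⊕0⊕0⊕1⊕0 = 1
s2 (pos 2,3,6,7,10,11,14,15): 1⊕1⊕1⊕1⊕0⊕0⊕0⊕0 = 0
s4 (pos 4,5,6,7,12,13,14,15): 1⊕0⊕1⊕1⊕0⊕1⊕0⊕0 = 0
s8 (pos 8,9,10,11,12,13,14,15): 0⊕0⊕0⊕0⊕0⊕1⊕0⊕0 = 1
Syndrome s8…s1 = 1001 → error at position 9.
Flip position 9: 011101100000100 → 011101101000100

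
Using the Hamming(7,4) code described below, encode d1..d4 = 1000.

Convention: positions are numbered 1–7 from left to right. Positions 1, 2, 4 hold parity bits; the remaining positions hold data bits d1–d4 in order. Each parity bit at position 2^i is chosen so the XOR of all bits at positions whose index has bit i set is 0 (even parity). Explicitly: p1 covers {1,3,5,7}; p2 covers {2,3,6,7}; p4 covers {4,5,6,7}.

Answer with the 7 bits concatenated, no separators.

Place data at non-parity positions: p1 p2 1 p4 0 0 0
p1 (pos 1,3,5,7): XOR of data positions = 1⊕0⊕0 = 1
p2 (pos 2,3,6,7): XOR of data positions = 1⊕0⊕0 = 1
p4 (pos 4,5,6,7): XOR of data positions = 0⊕0⊕0 = 0
Codeword: 1110000

1110000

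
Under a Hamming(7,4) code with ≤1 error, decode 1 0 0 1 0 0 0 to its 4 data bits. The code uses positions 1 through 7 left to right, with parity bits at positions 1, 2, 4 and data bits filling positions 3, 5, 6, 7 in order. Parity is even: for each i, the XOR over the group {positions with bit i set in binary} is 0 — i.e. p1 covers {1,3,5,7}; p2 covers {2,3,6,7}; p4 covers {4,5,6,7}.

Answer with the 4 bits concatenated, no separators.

0100

s1 (pos 1,3,5,7): 1⊕0⊕0⊕0 = 1
s2 (pos 2,3,6,7): 0⊕0⊕0⊕0 = 0
s4 (pos 4,5,6,7): 1⊕0⊕0⊕0 = 1
Syndrome s4…s1 = 101 → error at position 5.
Flip position 5: 1001000 → 1001100
Read data bits from positions 3,5,6,7: 0100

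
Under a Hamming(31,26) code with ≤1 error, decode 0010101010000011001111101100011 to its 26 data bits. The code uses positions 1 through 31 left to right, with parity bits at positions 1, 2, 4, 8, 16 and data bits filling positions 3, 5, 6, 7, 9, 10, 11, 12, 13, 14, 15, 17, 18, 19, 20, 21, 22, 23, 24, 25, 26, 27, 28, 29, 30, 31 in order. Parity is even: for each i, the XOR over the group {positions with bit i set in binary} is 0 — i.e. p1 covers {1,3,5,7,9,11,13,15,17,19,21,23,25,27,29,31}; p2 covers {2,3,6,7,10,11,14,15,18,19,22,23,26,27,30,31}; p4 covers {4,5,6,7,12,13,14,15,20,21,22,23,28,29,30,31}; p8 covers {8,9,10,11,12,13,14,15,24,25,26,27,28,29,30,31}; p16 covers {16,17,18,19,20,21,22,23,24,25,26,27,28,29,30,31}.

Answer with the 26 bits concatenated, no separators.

11111000001001111101100011

s1 (pos 1,3,5,7,9,11,13,15,17,19,21,23,25,27,29,31): 0⊕1⊕1⊕1⊕1⊕0⊕0⊕1⊕0⊕1⊕1⊕1⊕1⊕0⊕0⊕1 = 0
s2 (pos 2,3,6,7,10,11,14,15,18,19,22,23,26,27,30,31): 0⊕1⊕0⊕1⊕0⊕0⊕0⊕1⊕0⊕1⊕1⊕1⊕1⊕0⊕1⊕1 = 1
s4 (pos 4,5,6,7,12,13,14,15,20,21,22,23,28,29,30,31): 0⊕1⊕0⊕1⊕0⊕0⊕0⊕1⊕1⊕1⊕1⊕1⊕0⊕0⊕1⊕1 = 1
s8 (pos 8,9,10,11,12,13,14,15,24,25,26,27,28,29,30,31): 0⊕1⊕0⊕0⊕0⊕0⊕0⊕1⊕0⊕1⊕1⊕0⊕0⊕0⊕1⊕1 = 0
s16 (pos 16,17,18,19,20,21,22,23,24,25,26,27,28,29,30,31): 1⊕0⊕0⊕1⊕1⊕1⊕1⊕1⊕0⊕1⊕1⊕0⊕0⊕0⊕1⊕1 = 0
Syndrome s16…s1 = 00110 → error at position 6.
Flip position 6: 0010101010000011001111101100011 → 0010111010000011001111101100011
Read data bits from positions 3,5,6,7,9,10,11,12,13,14,15,17,18,19,20,21,22,23,24,25,26,27,28,29,30,31: 11111000001001111101100011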